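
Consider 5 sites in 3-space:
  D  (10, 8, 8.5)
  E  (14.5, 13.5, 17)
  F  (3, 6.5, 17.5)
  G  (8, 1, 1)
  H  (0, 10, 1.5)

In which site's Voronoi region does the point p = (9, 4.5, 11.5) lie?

Since √ is increasing, it suffices to compare squared distances:
|pD|² = 1 + 12.25 + 9 = 22.25
|pE|² = 30.25 + 81 + 30.25 = 141.5
|pF|² = 36 + 4 + 36 = 76
|pG|² = 1 + 12.25 + 110.25 = 123.5
|pH|² = 81 + 30.25 + 100 = 211.25
D is nearest.

D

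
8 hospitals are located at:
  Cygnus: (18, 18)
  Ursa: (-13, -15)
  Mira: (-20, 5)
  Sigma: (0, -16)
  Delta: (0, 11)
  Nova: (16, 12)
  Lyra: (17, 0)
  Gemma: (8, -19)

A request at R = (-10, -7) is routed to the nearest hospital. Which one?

Compare squared distances (the ordering matches that of the actual distances):
d²(R, Cygnus) = 784 + 625 = 1409
d²(R, Ursa) = 9 + 64 = 73
d²(R, Mira) = 100 + 144 = 244
d²(R, Sigma) = 100 + 81 = 181
d²(R, Delta) = 100 + 324 = 424
d²(R, Nova) = 676 + 361 = 1037
d²(R, Lyra) = 729 + 49 = 778
d²(R, Gemma) = 324 + 144 = 468
Ursa is nearest.

Ursa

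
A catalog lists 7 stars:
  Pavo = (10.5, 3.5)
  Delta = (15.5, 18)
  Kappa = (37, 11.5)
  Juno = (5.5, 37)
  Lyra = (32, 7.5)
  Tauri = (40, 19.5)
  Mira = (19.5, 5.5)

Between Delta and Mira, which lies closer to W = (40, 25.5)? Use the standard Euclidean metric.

Delta

Compare squared distances:
d²(W, Delta) = (40−15.5)² + (25.5−18)² = 600.25 + 56.25 = 656.5
d²(W, Mira) = (40−19.5)² + (25.5−5.5)² = 420.25 + 400 = 820.25
656.5 < 820.25, so Delta is closer.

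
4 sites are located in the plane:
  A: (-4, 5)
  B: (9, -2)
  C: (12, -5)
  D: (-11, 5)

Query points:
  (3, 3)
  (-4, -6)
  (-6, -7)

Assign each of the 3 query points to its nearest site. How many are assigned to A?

3

(3, 3) — d² to each: A:53, B:61, C:145, D:200 → nearest is A
(-4, -6) — d² to each: A:121, B:185, C:257, D:170 → nearest is A
(-6, -7) — d² to each: A:148, B:250, C:328, D:169 → nearest is A
3 of the 3 points have A as nearest.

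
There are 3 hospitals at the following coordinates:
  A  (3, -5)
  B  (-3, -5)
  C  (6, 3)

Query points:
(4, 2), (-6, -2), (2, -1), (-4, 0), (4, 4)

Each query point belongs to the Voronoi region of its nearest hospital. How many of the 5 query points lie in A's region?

1

(4, 2) — d² to each: A:50, B:98, C:5 → nearest is C
(-6, -2) — d² to each: A:90, B:18, C:169 → nearest is B
(2, -1) — d² to each: A:17, B:41, C:32 → nearest is A
(-4, 0) — d² to each: A:74, B:26, C:109 → nearest is B
(4, 4) — d² to each: A:82, B:130, C:5 → nearest is C
1 of the 5 points has A as nearest.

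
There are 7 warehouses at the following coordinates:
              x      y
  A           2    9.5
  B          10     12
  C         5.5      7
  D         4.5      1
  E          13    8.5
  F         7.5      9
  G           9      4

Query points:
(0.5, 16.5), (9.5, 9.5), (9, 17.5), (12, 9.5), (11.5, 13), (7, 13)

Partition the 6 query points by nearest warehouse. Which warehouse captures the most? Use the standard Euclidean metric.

B

(0.5, 16.5) — d² to each: A:51.25, B:110.5, C:115.25, D:256.25, E:220.25, F:105.25, G:228.5 → nearest is A
(9.5, 9.5) — d² to each: A:56.25, B:6.5, C:22.25, D:97.25, E:13.25, F:4.25, G:30.5 → nearest is F
(9, 17.5) — d² to each: A:113, B:31.25, C:122.5, D:292.5, E:97, F:74.5, G:182.25 → nearest is B
(12, 9.5) — d² to each: A:100, B:10.25, C:48.5, D:128.5, E:2, F:20.5, G:39.25 → nearest is E
(11.5, 13) — d² to each: A:102.5, B:3.25, C:72, D:193, E:22.5, F:32, G:87.25 → nearest is B
(7, 13) — d² to each: A:37.25, B:10, C:38.25, D:150.25, E:56.25, F:16.25, G:85 → nearest is B
Tally — A:1, B:3, E:1, F:1. B captures the most (3).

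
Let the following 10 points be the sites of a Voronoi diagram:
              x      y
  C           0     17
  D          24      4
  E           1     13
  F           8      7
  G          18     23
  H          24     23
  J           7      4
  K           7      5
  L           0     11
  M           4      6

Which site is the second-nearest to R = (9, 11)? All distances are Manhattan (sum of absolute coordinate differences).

K

d(R,C) = 9 + 6 = 15
d(R,D) = 15 + 7 = 22
d(R,E) = 8 + 2 = 10
d(R,F) = 1 + 4 = 5
d(R,G) = 9 + 12 = 21
d(R,H) = 15 + 12 = 27
d(R,J) = 2 + 7 = 9
d(R,K) = 2 + 6 = 8
d(R,L) = 9 + 0 = 9
d(R,M) = 5 + 5 = 10
Sorted ascending: F, K, J, … — the second-nearest is K.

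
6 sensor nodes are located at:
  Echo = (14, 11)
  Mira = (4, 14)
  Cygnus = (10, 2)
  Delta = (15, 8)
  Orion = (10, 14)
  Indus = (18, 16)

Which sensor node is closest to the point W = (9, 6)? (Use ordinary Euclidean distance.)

Cygnus

Squared Euclidean distances:
d²(W, Echo) = (9−14)² + (6−11)² = 25 + 25 = 50
d²(W, Mira) = (9−4)² + (6−14)² = 25 + 64 = 89
d²(W, Cygnus) = (9−10)² + (6−2)² = 1 + 16 = 17
d²(W, Delta) = (9−15)² + (6−8)² = 36 + 4 = 40
d²(W, Orion) = (9−10)² + (6−14)² = 1 + 64 = 65
d²(W, Indus) = (9−18)² + (6−16)² = 81 + 100 = 181
Minimum is at Cygnus.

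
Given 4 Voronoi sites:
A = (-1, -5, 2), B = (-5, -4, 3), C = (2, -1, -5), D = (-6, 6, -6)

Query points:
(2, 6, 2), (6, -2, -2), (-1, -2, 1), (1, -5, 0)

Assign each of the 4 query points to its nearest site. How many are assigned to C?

(2, 6, 2) — d² to each: A:130, B:150, C:98, D:128 → nearest is C
(6, -2, -2) — d² to each: A:74, B:150, C:26, D:224 → nearest is C
(-1, -2, 1) — d² to each: A:10, B:24, C:46, D:138 → nearest is A
(1, -5, 0) — d² to each: A:8, B:46, C:42, D:206 → nearest is A
2 of the 4 points have C as nearest.

2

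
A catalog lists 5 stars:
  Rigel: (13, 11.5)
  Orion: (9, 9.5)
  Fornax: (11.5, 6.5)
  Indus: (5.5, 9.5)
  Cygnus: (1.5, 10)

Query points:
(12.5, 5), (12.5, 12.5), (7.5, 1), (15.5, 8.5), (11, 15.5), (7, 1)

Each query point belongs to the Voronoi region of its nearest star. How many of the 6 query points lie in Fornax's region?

3

(12.5, 5) — d² to each: Rigel:42.5, Orion:32.5, Fornax:3.25, Indus:69.25, Cygnus:146 → nearest is Fornax
(12.5, 12.5) — d² to each: Rigel:1.25, Orion:21.25, Fornax:37, Indus:58, Cygnus:127.25 → nearest is Rigel
(7.5, 1) — d² to each: Rigel:140.5, Orion:74.5, Fornax:46.25, Indus:76.25, Cygnus:117 → nearest is Fornax
(15.5, 8.5) — d² to each: Rigel:15.25, Orion:43.25, Fornax:20, Indus:101, Cygnus:198.25 → nearest is Rigel
(11, 15.5) — d² to each: Rigel:20, Orion:40, Fornax:81.25, Indus:66.25, Cygnus:120.5 → nearest is Rigel
(7, 1) — d² to each: Rigel:146.25, Orion:76.25, Fornax:50.5, Indus:74.5, Cygnus:111.25 → nearest is Fornax
3 of the 6 points have Fornax as nearest.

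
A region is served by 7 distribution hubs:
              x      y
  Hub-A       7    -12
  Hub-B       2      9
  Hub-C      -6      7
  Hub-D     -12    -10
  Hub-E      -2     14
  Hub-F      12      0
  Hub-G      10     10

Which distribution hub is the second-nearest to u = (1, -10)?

Hub-D

Squared Euclidean distances:
d²(u, Hub-A) = (1−7)² + (-10−(-12))² = 36 + 4 = 40
d²(u, Hub-B) = (1−2)² + (-10−9)² = 1 + 361 = 362
d²(u, Hub-C) = (1−(-6))² + (-10−7)² = 49 + 289 = 338
d²(u, Hub-D) = (1−(-12))² + (-10−(-10))² = 169 + 0 = 169
d²(u, Hub-E) = (1−(-2))² + (-10−14)² = 9 + 576 = 585
d²(u, Hub-F) = (1−12)² + (-10−0)² = 121 + 100 = 221
d²(u, Hub-G) = (1−10)² + (-10−10)² = 81 + 400 = 481
Sorted ascending: Hub-A, Hub-D, Hub-F, … — the second-nearest is Hub-D.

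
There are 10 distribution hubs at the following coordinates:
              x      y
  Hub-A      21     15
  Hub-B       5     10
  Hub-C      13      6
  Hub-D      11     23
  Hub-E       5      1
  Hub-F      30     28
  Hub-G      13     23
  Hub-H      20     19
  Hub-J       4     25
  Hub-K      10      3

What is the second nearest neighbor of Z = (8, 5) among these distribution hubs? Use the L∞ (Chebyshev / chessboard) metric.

Hub-E

d(Z, Hub-A) = max(13, 10) = 13
d(Z, Hub-B) = max(3, 5) = 5
d(Z, Hub-C) = max(5, 1) = 5
d(Z, Hub-D) = max(3, 18) = 18
d(Z, Hub-E) = max(3, 4) = 4
d(Z, Hub-F) = max(22, 23) = 23
d(Z, Hub-G) = max(5, 18) = 18
d(Z, Hub-H) = max(12, 14) = 14
d(Z, Hub-J) = max(4, 20) = 20
d(Z, Hub-K) = max(2, 2) = 2
Sorted ascending: Hub-K, Hub-E, Hub-B, … — the second-nearest is Hub-E.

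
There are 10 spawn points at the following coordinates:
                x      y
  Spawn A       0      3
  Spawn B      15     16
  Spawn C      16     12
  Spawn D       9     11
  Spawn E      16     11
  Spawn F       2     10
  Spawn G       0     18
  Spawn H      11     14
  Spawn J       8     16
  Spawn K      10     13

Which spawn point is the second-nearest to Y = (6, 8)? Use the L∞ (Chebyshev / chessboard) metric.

Spawn F

d(Y, Spawn A) = max(6, 5) = 6
d(Y, Spawn B) = max(9, 8) = 9
d(Y, Spawn C) = max(10, 4) = 10
d(Y, Spawn D) = max(3, 3) = 3
d(Y, Spawn E) = max(10, 3) = 10
d(Y, Spawn F) = max(4, 2) = 4
d(Y, Spawn G) = max(6, 10) = 10
d(Y, Spawn H) = max(5, 6) = 6
d(Y, Spawn J) = max(2, 8) = 8
d(Y, Spawn K) = max(4, 5) = 5
Sorted ascending: Spawn D, Spawn F, Spawn K, … — the second-nearest is Spawn F.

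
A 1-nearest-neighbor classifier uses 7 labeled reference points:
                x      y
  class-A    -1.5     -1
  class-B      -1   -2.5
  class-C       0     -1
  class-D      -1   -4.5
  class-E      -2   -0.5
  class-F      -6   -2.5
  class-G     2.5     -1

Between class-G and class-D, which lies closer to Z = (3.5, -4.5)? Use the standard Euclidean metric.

class-G

Compare squared distances:
d²(Z, class-G) = (3.5−2.5)² + (-4.5−(-1))² = 1 + 12.25 = 13.25
d²(Z, class-D) = (3.5−(-1))² + (-4.5−(-4.5))² = 20.25 + 0 = 20.25
13.25 < 20.25, so class-G is closer.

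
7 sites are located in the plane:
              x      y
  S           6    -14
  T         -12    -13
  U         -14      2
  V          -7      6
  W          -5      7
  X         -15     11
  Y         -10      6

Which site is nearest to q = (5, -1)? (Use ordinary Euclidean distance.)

Compare squared distances (the ordering matches that of the actual distances):
|qS|² = (5−6)² + (-1−(-14))² = 1 + 169 = 170
|qT|² = (5−(-12))² + (-1−(-13))² = 289 + 144 = 433
|qU|² = (5−(-14))² + (-1−2)² = 361 + 9 = 370
|qV|² = (5−(-7))² + (-1−6)² = 144 + 49 = 193
|qW|² = (5−(-5))² + (-1−7)² = 100 + 64 = 164
|qX|² = (5−(-15))² + (-1−11)² = 400 + 144 = 544
|qY|² = (5−(-10))² + (-1−6)² = 225 + 49 = 274
The smallest is to W, so q lies in the Voronoi region of W.

W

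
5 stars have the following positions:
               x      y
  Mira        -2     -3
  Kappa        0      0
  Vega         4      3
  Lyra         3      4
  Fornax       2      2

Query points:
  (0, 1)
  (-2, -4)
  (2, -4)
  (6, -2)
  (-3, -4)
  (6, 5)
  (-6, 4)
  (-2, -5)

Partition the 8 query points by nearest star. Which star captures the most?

Mira

(0, 1) — d² to each: Mira:20, Kappa:1, Vega:20, Lyra:18, Fornax:5 → nearest is Kappa
(-2, -4) — d² to each: Mira:1, Kappa:20, Vega:85, Lyra:89, Fornax:52 → nearest is Mira
(2, -4) — d² to each: Mira:17, Kappa:20, Vega:53, Lyra:65, Fornax:36 → nearest is Mira
(6, -2) — d² to each: Mira:65, Kappa:40, Vega:29, Lyra:45, Fornax:32 → nearest is Vega
(-3, -4) — d² to each: Mira:2, Kappa:25, Vega:98, Lyra:100, Fornax:61 → nearest is Mira
(6, 5) — d² to each: Mira:128, Kappa:61, Vega:8, Lyra:10, Fornax:25 → nearest is Vega
(-6, 4) — d² to each: Mira:65, Kappa:52, Vega:101, Lyra:81, Fornax:68 → nearest is Kappa
(-2, -5) — d² to each: Mira:4, Kappa:29, Vega:100, Lyra:106, Fornax:65 → nearest is Mira
Tally — Mira:4, Kappa:2, Vega:2. Mira captures the most (4).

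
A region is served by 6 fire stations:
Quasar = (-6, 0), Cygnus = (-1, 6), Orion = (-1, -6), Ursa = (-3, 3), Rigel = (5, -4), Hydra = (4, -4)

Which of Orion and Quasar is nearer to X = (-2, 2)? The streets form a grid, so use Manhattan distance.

Quasar

d(X, Orion) = |-2−(-1)| + |2−(-6)| = 1 + 8 = 9
d(X, Quasar) = |-2−(-6)| + |2−0| = 4 + 2 = 6
9 > 6, so Quasar is closer.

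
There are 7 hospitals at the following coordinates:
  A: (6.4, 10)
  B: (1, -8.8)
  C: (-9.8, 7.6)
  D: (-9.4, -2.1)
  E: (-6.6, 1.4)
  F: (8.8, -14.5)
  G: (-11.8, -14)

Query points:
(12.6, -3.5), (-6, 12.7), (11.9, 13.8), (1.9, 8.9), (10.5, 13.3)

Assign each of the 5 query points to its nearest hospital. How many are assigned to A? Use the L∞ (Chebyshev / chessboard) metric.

(12.6, -3.5) — d to each: A:13.5, B:11.6, C:22.4, D:22, E:19.2, F:11, G:24.4 → nearest is F
(-6, 12.7) — d to each: A:12.4, B:21.5, C:5.1, D:14.8, E:11.3, F:27.2, G:26.7 → nearest is C
(11.9, 13.8) — d to each: A:5.5, B:22.6, C:21.7, D:21.3, E:18.5, F:28.3, G:27.8 → nearest is A
(1.9, 8.9) — d to each: A:4.5, B:17.7, C:11.7, D:11.3, E:8.5, F:23.4, G:22.9 → nearest is A
(10.5, 13.3) — d to each: A:4.1, B:22.1, C:20.3, D:19.9, E:17.1, F:27.8, G:27.3 → nearest is A
3 of the 5 points have A as nearest.

3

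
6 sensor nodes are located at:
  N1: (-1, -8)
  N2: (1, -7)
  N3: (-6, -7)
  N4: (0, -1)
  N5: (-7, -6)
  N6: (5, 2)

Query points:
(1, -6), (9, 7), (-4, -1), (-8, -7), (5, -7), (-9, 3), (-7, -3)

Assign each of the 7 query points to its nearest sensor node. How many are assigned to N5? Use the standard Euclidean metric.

3

(1, -6) — d² to each: N1:8, N2:1, N3:50, N4:26, N5:64, N6:80 → nearest is N2
(9, 7) — d² to each: N1:325, N2:260, N3:421, N4:145, N5:425, N6:41 → nearest is N6
(-4, -1) — d² to each: N1:58, N2:61, N3:40, N4:16, N5:34, N6:90 → nearest is N4
(-8, -7) — d² to each: N1:50, N2:81, N3:4, N4:100, N5:2, N6:250 → nearest is N5
(5, -7) — d² to each: N1:37, N2:16, N3:121, N4:61, N5:145, N6:81 → nearest is N2
(-9, 3) — d² to each: N1:185, N2:200, N3:109, N4:97, N5:85, N6:197 → nearest is N5
(-7, -3) — d² to each: N1:61, N2:80, N3:17, N4:53, N5:9, N6:169 → nearest is N5
3 of the 7 points have N5 as nearest.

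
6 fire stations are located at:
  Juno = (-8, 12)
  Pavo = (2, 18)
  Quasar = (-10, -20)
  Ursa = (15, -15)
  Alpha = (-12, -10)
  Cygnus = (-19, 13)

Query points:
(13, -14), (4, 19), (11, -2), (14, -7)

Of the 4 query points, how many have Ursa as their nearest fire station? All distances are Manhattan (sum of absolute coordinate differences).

(13, -14) — d to each: Juno:47, Pavo:43, Quasar:29, Ursa:3, Alpha:29, Cygnus:59 → nearest is Ursa
(4, 19) — d to each: Juno:19, Pavo:3, Quasar:53, Ursa:45, Alpha:45, Cygnus:29 → nearest is Pavo
(11, -2) — d to each: Juno:33, Pavo:29, Quasar:39, Ursa:17, Alpha:31, Cygnus:45 → nearest is Ursa
(14, -7) — d to each: Juno:41, Pavo:37, Quasar:37, Ursa:9, Alpha:29, Cygnus:53 → nearest is Ursa
3 of the 4 points have Ursa as nearest.

3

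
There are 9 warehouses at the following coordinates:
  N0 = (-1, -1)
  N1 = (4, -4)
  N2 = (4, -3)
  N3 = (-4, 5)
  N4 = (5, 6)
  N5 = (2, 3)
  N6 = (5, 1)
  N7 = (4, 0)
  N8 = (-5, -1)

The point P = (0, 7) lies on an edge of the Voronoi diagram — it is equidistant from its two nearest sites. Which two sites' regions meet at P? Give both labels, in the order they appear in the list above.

N3 and N5

Squared distances from P to each site:
|PN0|² = 1 + 64 = 65
|PN1|² = 16 + 121 = 137
|PN2|² = 16 + 100 = 116
|PN3|² = 16 + 4 = 20
|PN4|² = 25 + 1 = 26
|PN5|² = 4 + 16 = 20
|PN6|² = 25 + 36 = 61
|PN7|² = 16 + 49 = 65
|PN8|² = 25 + 64 = 89
P is equidistant from N3 and N5 (both at squared distance 20), and every other site is strictly farther — so P lies on the N3–N5 Voronoi edge.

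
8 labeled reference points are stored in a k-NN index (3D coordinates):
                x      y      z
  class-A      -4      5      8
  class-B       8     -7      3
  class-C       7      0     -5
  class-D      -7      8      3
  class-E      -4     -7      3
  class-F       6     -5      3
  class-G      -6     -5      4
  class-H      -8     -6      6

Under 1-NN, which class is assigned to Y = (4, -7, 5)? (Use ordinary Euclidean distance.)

Squared Euclidean distances:
d²(Y, class-A) = 64 + 144 + 9 = 217
d²(Y, class-B) = 16 + 0 + 4 = 20
d²(Y, class-C) = 9 + 49 + 100 = 158
d²(Y, class-D) = 121 + 225 + 4 = 350
d²(Y, class-E) = 64 + 0 + 4 = 68
d²(Y, class-F) = 4 + 4 + 4 = 12
d²(Y, class-G) = 100 + 4 + 1 = 105
d²(Y, class-H) = 144 + 1 + 1 = 146
Minimum is at class-F.

class-F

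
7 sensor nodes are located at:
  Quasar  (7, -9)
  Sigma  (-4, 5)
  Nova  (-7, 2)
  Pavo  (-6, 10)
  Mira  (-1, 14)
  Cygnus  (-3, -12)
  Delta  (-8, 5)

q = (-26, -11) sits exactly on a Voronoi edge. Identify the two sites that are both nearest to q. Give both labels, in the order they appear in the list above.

Nova and Cygnus

Squared distances from q to each site:
d²(q, Quasar) = (-26−7)² + (-11−(-9))² = 1089 + 4 = 1093
d²(q, Sigma) = (-26−(-4))² + (-11−5)² = 484 + 256 = 740
d²(q, Nova) = (-26−(-7))² + (-11−2)² = 361 + 169 = 530
d²(q, Pavo) = (-26−(-6))² + (-11−10)² = 400 + 441 = 841
d²(q, Mira) = (-26−(-1))² + (-11−14)² = 625 + 625 = 1250
d²(q, Cygnus) = (-26−(-3))² + (-11−(-12))² = 529 + 1 = 530
d²(q, Delta) = (-26−(-8))² + (-11−5)² = 324 + 256 = 580
q is equidistant from Nova and Cygnus (both at squared distance 530), and every other site is strictly farther — so q lies on the Nova–Cygnus Voronoi edge.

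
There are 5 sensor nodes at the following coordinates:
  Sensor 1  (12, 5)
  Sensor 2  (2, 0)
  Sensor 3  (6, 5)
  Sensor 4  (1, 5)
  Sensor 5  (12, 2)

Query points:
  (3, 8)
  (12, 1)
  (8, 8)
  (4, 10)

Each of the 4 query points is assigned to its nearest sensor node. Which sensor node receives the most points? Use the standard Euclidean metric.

(3, 8) — d² to each: Sensor 1:90, Sensor 2:65, Sensor 3:18, Sensor 4:13, Sensor 5:117 → nearest is Sensor 4
(12, 1) — d² to each: Sensor 1:16, Sensor 2:101, Sensor 3:52, Sensor 4:137, Sensor 5:1 → nearest is Sensor 5
(8, 8) — d² to each: Sensor 1:25, Sensor 2:100, Sensor 3:13, Sensor 4:58, Sensor 5:52 → nearest is Sensor 3
(4, 10) — d² to each: Sensor 1:89, Sensor 2:104, Sensor 3:29, Sensor 4:34, Sensor 5:128 → nearest is Sensor 3
Tally — Sensor 3:2, Sensor 4:1, Sensor 5:1. Sensor 3 captures the most (2).

Sensor 3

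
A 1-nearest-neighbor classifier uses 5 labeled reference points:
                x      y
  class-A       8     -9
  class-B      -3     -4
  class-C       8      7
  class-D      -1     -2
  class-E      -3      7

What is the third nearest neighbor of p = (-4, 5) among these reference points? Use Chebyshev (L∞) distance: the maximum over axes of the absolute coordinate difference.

class-B

d(p, class-A) = max(12, 14) = 14
d(p, class-B) = max(1, 9) = 9
d(p, class-C) = max(12, 2) = 12
d(p, class-D) = max(3, 7) = 7
d(p, class-E) = max(1, 2) = 2
Sorted ascending: class-E, class-D, class-B, class-C, … — the third-nearest is class-B.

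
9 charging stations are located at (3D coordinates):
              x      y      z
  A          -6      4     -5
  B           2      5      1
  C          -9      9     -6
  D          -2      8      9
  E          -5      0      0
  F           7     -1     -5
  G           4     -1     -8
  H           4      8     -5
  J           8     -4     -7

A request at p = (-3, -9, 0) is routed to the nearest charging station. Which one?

Compare squared distances (the ordering matches that of the actual distances):
|pA|² = 9 + 169 + 25 = 203
|pB|² = 25 + 196 + 1 = 222
|pC|² = 36 + 324 + 36 = 396
|pD|² = 1 + 289 + 81 = 371
|pE|² = 4 + 81 + 0 = 85
|pF|² = 100 + 64 + 25 = 189
|pG|² = 49 + 64 + 64 = 177
|pH|² = 49 + 289 + 25 = 363
|pJ|² = 121 + 25 + 49 = 195
E is nearest.

E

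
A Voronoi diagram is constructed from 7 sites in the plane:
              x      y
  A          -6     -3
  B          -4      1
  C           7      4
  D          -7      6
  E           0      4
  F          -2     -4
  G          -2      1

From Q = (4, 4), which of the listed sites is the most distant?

Since √ is increasing, it suffices to compare squared distances:
|QA|² = (4−(-6))² + (4−(-3))² = 100 + 49 = 149
|QB|² = (4−(-4))² + (4−1)² = 64 + 9 = 73
|QC|² = (4−7)² + (4−4)² = 9 + 0 = 9
|QD|² = (4−(-7))² + (4−6)² = 121 + 4 = 125
|QE|² = (4−0)² + (4−4)² = 16 + 0 = 16
|QF|² = (4−(-2))² + (4−(-4))² = 36 + 64 = 100
|QG|² = (4−(-2))² + (4−1)² = 36 + 9 = 45
The largest is to A.

A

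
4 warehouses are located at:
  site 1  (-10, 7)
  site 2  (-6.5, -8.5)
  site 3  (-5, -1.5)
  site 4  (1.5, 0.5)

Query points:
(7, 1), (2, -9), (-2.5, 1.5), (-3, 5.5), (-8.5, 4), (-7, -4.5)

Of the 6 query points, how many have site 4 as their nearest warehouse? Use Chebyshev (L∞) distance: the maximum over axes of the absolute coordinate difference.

2

(7, 1) — d to each: site 1:17, site 2:13.5, site 3:12, site 4:5.5 → nearest is site 4
(2, -9) — d to each: site 1:16, site 2:8.5, site 3:7.5, site 4:9.5 → nearest is site 3
(-2.5, 1.5) — d to each: site 1:7.5, site 2:10, site 3:3, site 4:4 → nearest is site 3
(-3, 5.5) — d to each: site 1:7, site 2:14, site 3:7, site 4:5 → nearest is site 4
(-8.5, 4) — d to each: site 1:3, site 2:12.5, site 3:5.5, site 4:10 → nearest is site 1
(-7, -4.5) — d to each: site 1:11.5, site 2:4, site 3:3, site 4:8.5 → nearest is site 3
2 of the 6 points have site 4 as nearest.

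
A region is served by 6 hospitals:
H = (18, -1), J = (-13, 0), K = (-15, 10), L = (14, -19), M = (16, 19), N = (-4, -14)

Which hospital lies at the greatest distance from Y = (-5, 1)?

M

Since √ is increasing, it suffices to compare squared distances:
|YH|² = (-5−18)² + (1−(-1))² = 529 + 4 = 533
|YJ|² = (-5−(-13))² + (1−0)² = 64 + 1 = 65
|YK|² = (-5−(-15))² + (1−10)² = 100 + 81 = 181
|YL|² = (-5−14)² + (1−(-19))² = 361 + 400 = 761
|YM|² = (-5−16)² + (1−19)² = 441 + 324 = 765
|YN|² = (-5−(-4))² + (1−(-14))² = 1 + 225 = 226
The largest is to M.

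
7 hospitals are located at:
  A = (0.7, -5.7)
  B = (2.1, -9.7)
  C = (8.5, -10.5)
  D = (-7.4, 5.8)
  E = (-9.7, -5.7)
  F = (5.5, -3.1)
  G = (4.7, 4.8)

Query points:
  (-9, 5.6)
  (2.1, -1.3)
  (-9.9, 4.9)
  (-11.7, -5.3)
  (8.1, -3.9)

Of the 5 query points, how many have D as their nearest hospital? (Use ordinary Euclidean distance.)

2

(-9, 5.6) — d² to each: A:221.78, B:357.3, C:565.46, D:2.6, E:128.18, F:285.94, G:188.33 → nearest is D
(2.1, -1.3) — d² to each: A:21.32, B:70.56, C:125.6, D:140.66, E:158.6, F:14.8, G:43.97 → nearest is F
(-9.9, 4.9) — d² to each: A:224.72, B:357.16, C:575.72, D:7.06, E:112.4, F:301.16, G:213.17 → nearest is D
(-11.7, -5.3) — d² to each: A:153.92, B:209.8, C:435.08, D:141.7, E:4.16, F:300.68, G:370.97 → nearest is E
(8.1, -3.9) — d² to each: A:58, B:69.64, C:43.72, D:334.34, E:320.08, F:7.4, G:87.25 → nearest is F
2 of the 5 points have D as nearest.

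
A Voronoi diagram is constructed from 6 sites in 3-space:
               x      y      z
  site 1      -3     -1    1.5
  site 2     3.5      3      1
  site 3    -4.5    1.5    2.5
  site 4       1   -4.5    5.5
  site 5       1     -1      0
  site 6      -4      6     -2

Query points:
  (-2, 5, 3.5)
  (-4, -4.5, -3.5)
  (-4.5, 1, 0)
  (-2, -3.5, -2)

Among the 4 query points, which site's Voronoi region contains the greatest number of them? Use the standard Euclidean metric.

(-2, 5, 3.5) — d² to each: site 1:41, site 2:40.5, site 3:19.5, site 4:103.25, site 5:57.25, site 6:35.25 → nearest is site 3
(-4, -4.5, -3.5) — d² to each: site 1:38.25, site 2:132.75, site 3:72.25, site 4:106, site 5:49.5, site 6:112.5 → nearest is site 1
(-4.5, 1, 0) — d² to each: site 1:8.5, site 2:69, site 3:6.5, site 4:90.75, site 5:34.25, site 6:29.25 → nearest is site 3
(-2, -3.5, -2) — d² to each: site 1:19.5, site 2:81.5, site 3:51.5, site 4:66.25, site 5:19.25, site 6:94.25 → nearest is site 5
Tally — site 1:1, site 3:2, site 5:1. site 3 captures the most (2).

site 3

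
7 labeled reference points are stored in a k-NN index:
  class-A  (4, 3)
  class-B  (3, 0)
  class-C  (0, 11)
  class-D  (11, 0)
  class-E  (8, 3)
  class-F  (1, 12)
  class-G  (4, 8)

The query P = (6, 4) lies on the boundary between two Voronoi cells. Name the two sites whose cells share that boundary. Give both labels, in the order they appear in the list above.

class-A and class-E

Squared distances from P to each site:
d²(P, class-A) = (6−4)² + (4−3)² = 4 + 1 = 5
d²(P, class-B) = (6−3)² + (4−0)² = 9 + 16 = 25
d²(P, class-C) = (6−0)² + (4−11)² = 36 + 49 = 85
d²(P, class-D) = (6−11)² + (4−0)² = 25 + 16 = 41
d²(P, class-E) = (6−8)² + (4−3)² = 4 + 1 = 5
d²(P, class-F) = (6−1)² + (4−12)² = 25 + 64 = 89
d²(P, class-G) = (6−4)² + (4−8)² = 4 + 16 = 20
P is equidistant from class-A and class-E (both at squared distance 5), and every other site is strictly farther — so P lies on the class-A–class-E Voronoi edge.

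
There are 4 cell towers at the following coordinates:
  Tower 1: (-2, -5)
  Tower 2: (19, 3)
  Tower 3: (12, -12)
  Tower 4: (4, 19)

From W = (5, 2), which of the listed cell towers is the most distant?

Tower 4

Squared Euclidean distances:
d²(W, Tower 1) = (5−(-2))² + (2−(-5))² = 49 + 49 = 98
d²(W, Tower 2) = (5−19)² + (2−3)² = 196 + 1 = 197
d²(W, Tower 3) = (5−12)² + (2−(-12))² = 49 + 196 = 245
d²(W, Tower 4) = (5−4)² + (2−19)² = 1 + 289 = 290
The largest is to Tower 4.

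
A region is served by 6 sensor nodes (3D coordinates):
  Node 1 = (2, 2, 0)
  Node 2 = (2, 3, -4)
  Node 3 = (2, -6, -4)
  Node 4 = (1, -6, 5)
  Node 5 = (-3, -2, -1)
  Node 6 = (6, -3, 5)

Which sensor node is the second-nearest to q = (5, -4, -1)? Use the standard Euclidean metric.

Node 6

Compare squared distances (the ordering matches that of the actual distances):
d²(q, Node 1) = (5−2)² + (-4−2)² + (-1−0)² = 9 + 36 + 1 = 46
d²(q, Node 2) = (5−2)² + (-4−3)² + (-1−(-4))² = 9 + 49 + 9 = 67
d²(q, Node 3) = (5−2)² + (-4−(-6))² + (-1−(-4))² = 9 + 4 + 9 = 22
d²(q, Node 4) = (5−1)² + (-4−(-6))² + (-1−5)² = 16 + 4 + 36 = 56
d²(q, Node 5) = (5−(-3))² + (-4−(-2))² + (-1−(-1))² = 64 + 4 + 0 = 68
d²(q, Node 6) = (5−6)² + (-4−(-3))² + (-1−5)² = 1 + 1 + 36 = 38
Sorted ascending: Node 3, Node 6, Node 1, … — the second-nearest is Node 6.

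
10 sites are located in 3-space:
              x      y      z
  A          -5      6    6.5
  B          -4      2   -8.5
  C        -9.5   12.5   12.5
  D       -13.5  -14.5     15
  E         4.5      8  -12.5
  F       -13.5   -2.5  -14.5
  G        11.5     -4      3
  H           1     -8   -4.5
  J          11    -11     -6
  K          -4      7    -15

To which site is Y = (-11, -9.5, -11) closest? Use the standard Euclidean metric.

Since √ is increasing, it suffices to compare squared distances:
|YA|² = (-11−(-5))² + (-9.5−6)² + (-11−6.5)² = 36 + 240.25 + 306.25 = 582.5
|YB|² = (-11−(-4))² + (-9.5−2)² + (-11−(-8.5))² = 49 + 132.25 + 6.25 = 187.5
|YC|² = (-11−(-9.5))² + (-9.5−12.5)² + (-11−12.5)² = 2.25 + 484 + 552.25 = 1038.5
|YD|² = (-11−(-13.5))² + (-9.5−(-14.5))² + (-11−15)² = 6.25 + 25 + 676 = 707.25
|YE|² = (-11−4.5)² + (-9.5−8)² + (-11−(-12.5))² = 240.25 + 306.25 + 2.25 = 548.75
|YF|² = (-11−(-13.5))² + (-9.5−(-2.5))² + (-11−(-14.5))² = 6.25 + 49 + 12.25 = 67.5
|YG|² = (-11−11.5)² + (-9.5−(-4))² + (-11−3)² = 506.25 + 30.25 + 196 = 732.5
|YH|² = (-11−1)² + (-9.5−(-8))² + (-11−(-4.5))² = 144 + 2.25 + 42.25 = 188.5
|YJ|² = (-11−11)² + (-9.5−(-11))² + (-11−(-6))² = 484 + 2.25 + 25 = 511.25
|YK|² = (-11−(-4))² + (-9.5−7)² + (-11−(-15))² = 49 + 272.25 + 16 = 337.25
The smallest is to F, so Y lies in the Voronoi region of F.

F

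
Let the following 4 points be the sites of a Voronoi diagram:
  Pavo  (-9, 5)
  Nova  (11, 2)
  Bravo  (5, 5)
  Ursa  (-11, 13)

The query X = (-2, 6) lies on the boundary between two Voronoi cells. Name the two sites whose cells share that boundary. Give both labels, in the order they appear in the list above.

Pavo and Bravo

Squared distances from X to each site:
d²(X, Pavo) = (-2−(-9))² + (6−5)² = 49 + 1 = 50
d²(X, Nova) = (-2−11)² + (6−2)² = 169 + 16 = 185
d²(X, Bravo) = (-2−5)² + (6−5)² = 49 + 1 = 50
d²(X, Ursa) = (-2−(-11))² + (6−13)² = 81 + 49 = 130
X is equidistant from Pavo and Bravo (both at squared distance 50), and every other site is strictly farther — so X lies on the Pavo–Bravo Voronoi edge.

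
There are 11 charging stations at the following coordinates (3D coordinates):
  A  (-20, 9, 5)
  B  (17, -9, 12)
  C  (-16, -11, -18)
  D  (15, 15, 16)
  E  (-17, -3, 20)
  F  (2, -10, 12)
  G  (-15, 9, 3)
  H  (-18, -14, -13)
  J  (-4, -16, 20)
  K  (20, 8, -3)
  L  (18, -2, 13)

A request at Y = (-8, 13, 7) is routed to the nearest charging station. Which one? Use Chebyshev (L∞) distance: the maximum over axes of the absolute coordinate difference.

G

d(Y,A) = max(12, 4, 2) = 12
d(Y,B) = max(25, 22, 5) = 25
d(Y,C) = max(8, 24, 25) = 25
d(Y,D) = max(23, 2, 9) = 23
d(Y,E) = max(9, 16, 13) = 16
d(Y,F) = max(10, 23, 5) = 23
d(Y,G) = max(7, 4, 4) = 7
d(Y,H) = max(10, 27, 20) = 27
d(Y,J) = max(4, 29, 13) = 29
d(Y,K) = max(28, 5, 10) = 28
d(Y,L) = max(26, 15, 6) = 26
Minimum is at G.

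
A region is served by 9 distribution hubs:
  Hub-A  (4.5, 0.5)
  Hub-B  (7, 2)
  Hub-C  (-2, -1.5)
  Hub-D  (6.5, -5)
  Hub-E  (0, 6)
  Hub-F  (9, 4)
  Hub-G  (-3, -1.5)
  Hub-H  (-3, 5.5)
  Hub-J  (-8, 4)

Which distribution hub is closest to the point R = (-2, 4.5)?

Compare squared distances (the ordering matches that of the actual distances):
d²(R, Hub-A) = 42.25 + 16 = 58.25
d²(R, Hub-B) = 81 + 6.25 = 87.25
d²(R, Hub-C) = 0 + 36 = 36
d²(R, Hub-D) = 72.25 + 90.25 = 162.5
d²(R, Hub-E) = 4 + 2.25 = 6.25
d²(R, Hub-F) = 121 + 0.25 = 121.25
d²(R, Hub-G) = 1 + 36 = 37
d²(R, Hub-H) = 1 + 1 = 2
d²(R, Hub-J) = 36 + 0.25 = 36.25
Minimum is at Hub-H.

Hub-H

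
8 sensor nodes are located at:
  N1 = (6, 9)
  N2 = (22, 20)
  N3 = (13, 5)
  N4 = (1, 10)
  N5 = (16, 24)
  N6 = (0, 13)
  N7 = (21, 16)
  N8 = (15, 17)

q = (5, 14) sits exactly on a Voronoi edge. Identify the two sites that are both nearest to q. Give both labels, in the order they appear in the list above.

Squared distances from q to each site:
|qN1|² = 1 + 25 = 26
|qN2|² = 289 + 36 = 325
|qN3|² = 64 + 81 = 145
|qN4|² = 16 + 16 = 32
|qN5|² = 121 + 100 = 221
|qN6|² = 25 + 1 = 26
|qN7|² = 256 + 4 = 260
|qN8|² = 100 + 9 = 109
q is equidistant from N1 and N6 (both at squared distance 26), and every other site is strictly farther — so q lies on the N1–N6 Voronoi edge.

N1 and N6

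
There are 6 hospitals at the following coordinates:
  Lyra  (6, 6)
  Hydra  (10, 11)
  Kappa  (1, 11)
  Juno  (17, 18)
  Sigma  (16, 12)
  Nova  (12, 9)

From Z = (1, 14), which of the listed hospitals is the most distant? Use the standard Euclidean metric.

Squared Euclidean distances:
d²(Z, Lyra) = (1−6)² + (14−6)² = 25 + 64 = 89
d²(Z, Hydra) = (1−10)² + (14−11)² = 81 + 9 = 90
d²(Z, Kappa) = (1−1)² + (14−11)² = 0 + 9 = 9
d²(Z, Juno) = (1−17)² + (14−18)² = 256 + 16 = 272
d²(Z, Sigma) = (1−16)² + (14−12)² = 225 + 4 = 229
d²(Z, Nova) = (1−12)² + (14−9)² = 121 + 25 = 146
The largest is to Juno.

Juno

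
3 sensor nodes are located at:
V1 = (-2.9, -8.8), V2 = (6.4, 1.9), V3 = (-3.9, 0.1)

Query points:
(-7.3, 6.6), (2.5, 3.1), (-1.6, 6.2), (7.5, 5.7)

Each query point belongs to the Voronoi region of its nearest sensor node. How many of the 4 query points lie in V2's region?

(-7.3, 6.6) — d² to each: V1:256.52, V2:209.78, V3:53.81 → nearest is V3
(2.5, 3.1) — d² to each: V1:170.77, V2:16.65, V3:49.96 → nearest is V2
(-1.6, 6.2) — d² to each: V1:226.69, V2:82.49, V3:42.5 → nearest is V3
(7.5, 5.7) — d² to each: V1:318.41, V2:15.65, V3:161.32 → nearest is V2
2 of the 4 points have V2 as nearest.

2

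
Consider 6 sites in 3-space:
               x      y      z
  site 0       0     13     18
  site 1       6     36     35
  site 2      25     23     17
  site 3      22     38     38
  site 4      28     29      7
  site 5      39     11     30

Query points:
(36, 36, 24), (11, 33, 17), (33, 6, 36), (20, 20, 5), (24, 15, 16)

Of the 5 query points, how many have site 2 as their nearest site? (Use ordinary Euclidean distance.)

3

(36, 36, 24) — d² to each: site 0:1861, site 1:1021, site 2:339, site 3:396, site 4:402, site 5:670 → nearest is site 2
(11, 33, 17) — d² to each: site 0:522, site 1:358, site 2:296, site 3:587, site 4:405, site 5:1437 → nearest is site 2
(33, 6, 36) — d² to each: site 0:1462, site 1:1630, site 2:714, site 3:1149, site 4:1395, site 5:97 → nearest is site 5
(20, 20, 5) — d² to each: site 0:618, site 1:1352, site 2:178, site 3:1417, site 4:149, site 5:1067 → nearest is site 4
(24, 15, 16) — d² to each: site 0:584, site 1:1126, site 2:66, site 3:1017, site 4:293, site 5:437 → nearest is site 2
3 of the 5 points have site 2 as nearest.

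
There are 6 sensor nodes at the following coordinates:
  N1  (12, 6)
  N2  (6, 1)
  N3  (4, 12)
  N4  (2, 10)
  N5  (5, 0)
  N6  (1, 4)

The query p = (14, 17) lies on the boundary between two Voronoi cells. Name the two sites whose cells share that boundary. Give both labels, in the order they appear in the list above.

N1 and N3

Squared distances from p to each site:
|pN1|² = 4 + 121 = 125
|pN2|² = 64 + 256 = 320
|pN3|² = 100 + 25 = 125
|pN4|² = 144 + 49 = 193
|pN5|² = 81 + 289 = 370
|pN6|² = 169 + 169 = 338
p is equidistant from N1 and N3 (both at squared distance 125), and every other site is strictly farther — so p lies on the N1–N3 Voronoi edge.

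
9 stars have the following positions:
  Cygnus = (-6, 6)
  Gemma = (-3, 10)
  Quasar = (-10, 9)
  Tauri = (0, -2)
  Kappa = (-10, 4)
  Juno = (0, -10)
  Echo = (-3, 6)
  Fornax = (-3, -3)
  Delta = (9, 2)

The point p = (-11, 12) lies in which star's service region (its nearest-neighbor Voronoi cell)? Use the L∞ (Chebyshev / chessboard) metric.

d(p, Cygnus) = max(5, 6) = 6
d(p, Gemma) = max(8, 2) = 8
d(p, Quasar) = max(1, 3) = 3
d(p, Tauri) = max(11, 14) = 14
d(p, Kappa) = max(1, 8) = 8
d(p, Juno) = max(11, 22) = 22
d(p, Echo) = max(8, 6) = 8
d(p, Fornax) = max(8, 15) = 15
d(p, Delta) = max(20, 10) = 20
Minimum is at Quasar.

Quasar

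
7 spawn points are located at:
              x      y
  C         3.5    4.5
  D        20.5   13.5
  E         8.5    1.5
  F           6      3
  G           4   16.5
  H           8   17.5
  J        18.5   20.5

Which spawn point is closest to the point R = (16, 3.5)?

E

Compare squared distances (the ordering matches that of the actual distances):
|RC|² = (16−3.5)² + (3.5−4.5)² = 156.25 + 1 = 157.25
|RD|² = (16−20.5)² + (3.5−13.5)² = 20.25 + 100 = 120.25
|RE|² = (16−8.5)² + (3.5−1.5)² = 56.25 + 4 = 60.25
|RF|² = (16−6)² + (3.5−3)² = 100 + 0.25 = 100.25
|RG|² = (16−4)² + (3.5−16.5)² = 144 + 169 = 313
|RH|² = (16−8)² + (3.5−17.5)² = 64 + 196 = 260
|RJ|² = (16−18.5)² + (3.5−20.5)² = 6.25 + 289 = 295.25
Minimum is at E.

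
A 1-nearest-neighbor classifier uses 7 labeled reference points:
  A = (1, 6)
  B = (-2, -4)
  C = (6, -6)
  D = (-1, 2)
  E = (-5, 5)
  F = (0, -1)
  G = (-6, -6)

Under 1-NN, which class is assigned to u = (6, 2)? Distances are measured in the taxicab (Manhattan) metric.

D

d(u,A) = |6−1| + |2−6| = 5 + 4 = 9
d(u,B) = |6−(-2)| + |2−(-4)| = 8 + 6 = 14
d(u,C) = |6−6| + |2−(-6)| = 0 + 8 = 8
d(u,D) = |6−(-1)| + |2−2| = 7 + 0 = 7
d(u,E) = |6−(-5)| + |2−5| = 11 + 3 = 14
d(u,F) = |6−0| + |2−(-1)| = 6 + 3 = 9
d(u,G) = |6−(-6)| + |2−(-6)| = 12 + 8 = 20
The smallest is to D, so u lies in the Voronoi region of D.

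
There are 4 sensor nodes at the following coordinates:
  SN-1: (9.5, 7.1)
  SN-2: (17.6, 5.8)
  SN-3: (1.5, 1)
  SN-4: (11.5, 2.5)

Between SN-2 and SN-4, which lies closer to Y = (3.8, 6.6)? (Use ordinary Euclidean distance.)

Compare squared distances:
d²(Y, SN-2) = (3.8−17.6)² + (6.6−5.8)² = 190.44 + 0.64 = 191.08
d²(Y, SN-4) = (3.8−11.5)² + (6.6−2.5)² = 59.29 + 16.81 = 76.1
191.08 > 76.1, so SN-4 is closer.

SN-4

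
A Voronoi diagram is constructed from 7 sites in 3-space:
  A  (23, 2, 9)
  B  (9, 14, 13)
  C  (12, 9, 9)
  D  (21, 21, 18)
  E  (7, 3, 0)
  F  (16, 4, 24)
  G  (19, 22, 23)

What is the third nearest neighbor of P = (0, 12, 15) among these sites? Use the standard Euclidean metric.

Since √ is increasing, it suffices to compare squared distances:
|PA|² = (0−23)² + (12−2)² + (15−9)² = 529 + 100 + 36 = 665
|PB|² = (0−9)² + (12−14)² + (15−13)² = 81 + 4 + 4 = 89
|PC|² = (0−12)² + (12−9)² + (15−9)² = 144 + 9 + 36 = 189
|PD|² = (0−21)² + (12−21)² + (15−18)² = 441 + 81 + 9 = 531
|PE|² = (0−7)² + (12−3)² + (15−0)² = 49 + 81 + 225 = 355
|PF|² = (0−16)² + (12−4)² + (15−24)² = 256 + 64 + 81 = 401
|PG|² = (0−19)² + (12−22)² + (15−23)² = 361 + 100 + 64 = 525
Sorted ascending: B, C, E, F, … — the third-nearest is E.

E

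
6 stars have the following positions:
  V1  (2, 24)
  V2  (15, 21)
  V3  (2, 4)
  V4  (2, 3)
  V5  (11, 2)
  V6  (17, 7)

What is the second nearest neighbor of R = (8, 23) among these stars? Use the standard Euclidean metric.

V2

Since √ is increasing, it suffices to compare squared distances:
|RV1|² = 36 + 1 = 37
|RV2|² = 49 + 4 = 53
|RV3|² = 36 + 361 = 397
|RV4|² = 36 + 400 = 436
|RV5|² = 9 + 441 = 450
|RV6|² = 81 + 256 = 337
Sorted ascending: V1, V2, V6, … — the second-nearest is V2.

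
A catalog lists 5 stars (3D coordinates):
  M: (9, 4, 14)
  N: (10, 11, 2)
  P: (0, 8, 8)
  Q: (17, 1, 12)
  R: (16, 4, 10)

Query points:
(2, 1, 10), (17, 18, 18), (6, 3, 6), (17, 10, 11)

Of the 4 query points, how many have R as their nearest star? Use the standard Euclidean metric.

2

(2, 1, 10) — d² to each: M:74, N:228, P:57, Q:229, R:205 → nearest is P
(17, 18, 18) — d² to each: M:276, N:354, P:489, Q:325, R:261 → nearest is R
(6, 3, 6) — d² to each: M:74, N:96, P:65, Q:161, R:117 → nearest is P
(17, 10, 11) — d² to each: M:109, N:131, P:302, Q:82, R:38 → nearest is R
2 of the 4 points have R as nearest.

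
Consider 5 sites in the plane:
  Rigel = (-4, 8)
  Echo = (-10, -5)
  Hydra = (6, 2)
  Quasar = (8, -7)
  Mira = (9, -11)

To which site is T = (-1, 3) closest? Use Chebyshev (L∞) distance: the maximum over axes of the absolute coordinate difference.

Rigel

d(T, Rigel) = max(3, 5) = 5
d(T, Echo) = max(9, 8) = 9
d(T, Hydra) = max(7, 1) = 7
d(T, Quasar) = max(9, 10) = 10
d(T, Mira) = max(10, 14) = 14
Rigel is nearest.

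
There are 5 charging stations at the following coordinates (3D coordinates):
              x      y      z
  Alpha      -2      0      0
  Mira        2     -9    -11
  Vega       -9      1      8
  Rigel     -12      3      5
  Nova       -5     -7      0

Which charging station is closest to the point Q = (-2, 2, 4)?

Squared Euclidean distances:
d²(Q, Alpha) = (-2−(-2))² + (2−0)² + (4−0)² = 0 + 4 + 16 = 20
d²(Q, Mira) = (-2−2)² + (2−(-9))² + (4−(-11))² = 16 + 121 + 225 = 362
d²(Q, Vega) = (-2−(-9))² + (2−1)² + (4−8)² = 49 + 1 + 16 = 66
d²(Q, Rigel) = (-2−(-12))² + (2−3)² + (4−5)² = 100 + 1 + 1 = 102
d²(Q, Nova) = (-2−(-5))² + (2−(-7))² + (4−0)² = 9 + 81 + 16 = 106
Minimum is at Alpha.

Alpha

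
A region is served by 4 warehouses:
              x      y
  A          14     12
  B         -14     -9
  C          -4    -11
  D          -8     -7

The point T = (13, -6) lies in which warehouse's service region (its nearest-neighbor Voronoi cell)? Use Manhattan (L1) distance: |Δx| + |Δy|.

A

d(T,A) = |13−14| + |-6−12| = 1 + 18 = 19
d(T,B) = |13−(-14)| + |-6−(-9)| = 27 + 3 = 30
d(T,C) = |13−(-4)| + |-6−(-11)| = 17 + 5 = 22
d(T,D) = |13−(-8)| + |-6−(-7)| = 21 + 1 = 22
The smallest is to A, so T lies in the Voronoi region of A.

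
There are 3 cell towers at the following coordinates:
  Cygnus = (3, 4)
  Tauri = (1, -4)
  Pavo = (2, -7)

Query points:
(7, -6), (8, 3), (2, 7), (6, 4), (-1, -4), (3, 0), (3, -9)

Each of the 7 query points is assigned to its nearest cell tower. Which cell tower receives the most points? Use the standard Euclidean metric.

Cygnus

(7, -6) — d² to each: Cygnus:116, Tauri:40, Pavo:26 → nearest is Pavo
(8, 3) — d² to each: Cygnus:26, Tauri:98, Pavo:136 → nearest is Cygnus
(2, 7) — d² to each: Cygnus:10, Tauri:122, Pavo:196 → nearest is Cygnus
(6, 4) — d² to each: Cygnus:9, Tauri:89, Pavo:137 → nearest is Cygnus
(-1, -4) — d² to each: Cygnus:80, Tauri:4, Pavo:18 → nearest is Tauri
(3, 0) — d² to each: Cygnus:16, Tauri:20, Pavo:50 → nearest is Cygnus
(3, -9) — d² to each: Cygnus:169, Tauri:29, Pavo:5 → nearest is Pavo
Tally — Cygnus:4, Tauri:1, Pavo:2. Cygnus captures the most (4).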